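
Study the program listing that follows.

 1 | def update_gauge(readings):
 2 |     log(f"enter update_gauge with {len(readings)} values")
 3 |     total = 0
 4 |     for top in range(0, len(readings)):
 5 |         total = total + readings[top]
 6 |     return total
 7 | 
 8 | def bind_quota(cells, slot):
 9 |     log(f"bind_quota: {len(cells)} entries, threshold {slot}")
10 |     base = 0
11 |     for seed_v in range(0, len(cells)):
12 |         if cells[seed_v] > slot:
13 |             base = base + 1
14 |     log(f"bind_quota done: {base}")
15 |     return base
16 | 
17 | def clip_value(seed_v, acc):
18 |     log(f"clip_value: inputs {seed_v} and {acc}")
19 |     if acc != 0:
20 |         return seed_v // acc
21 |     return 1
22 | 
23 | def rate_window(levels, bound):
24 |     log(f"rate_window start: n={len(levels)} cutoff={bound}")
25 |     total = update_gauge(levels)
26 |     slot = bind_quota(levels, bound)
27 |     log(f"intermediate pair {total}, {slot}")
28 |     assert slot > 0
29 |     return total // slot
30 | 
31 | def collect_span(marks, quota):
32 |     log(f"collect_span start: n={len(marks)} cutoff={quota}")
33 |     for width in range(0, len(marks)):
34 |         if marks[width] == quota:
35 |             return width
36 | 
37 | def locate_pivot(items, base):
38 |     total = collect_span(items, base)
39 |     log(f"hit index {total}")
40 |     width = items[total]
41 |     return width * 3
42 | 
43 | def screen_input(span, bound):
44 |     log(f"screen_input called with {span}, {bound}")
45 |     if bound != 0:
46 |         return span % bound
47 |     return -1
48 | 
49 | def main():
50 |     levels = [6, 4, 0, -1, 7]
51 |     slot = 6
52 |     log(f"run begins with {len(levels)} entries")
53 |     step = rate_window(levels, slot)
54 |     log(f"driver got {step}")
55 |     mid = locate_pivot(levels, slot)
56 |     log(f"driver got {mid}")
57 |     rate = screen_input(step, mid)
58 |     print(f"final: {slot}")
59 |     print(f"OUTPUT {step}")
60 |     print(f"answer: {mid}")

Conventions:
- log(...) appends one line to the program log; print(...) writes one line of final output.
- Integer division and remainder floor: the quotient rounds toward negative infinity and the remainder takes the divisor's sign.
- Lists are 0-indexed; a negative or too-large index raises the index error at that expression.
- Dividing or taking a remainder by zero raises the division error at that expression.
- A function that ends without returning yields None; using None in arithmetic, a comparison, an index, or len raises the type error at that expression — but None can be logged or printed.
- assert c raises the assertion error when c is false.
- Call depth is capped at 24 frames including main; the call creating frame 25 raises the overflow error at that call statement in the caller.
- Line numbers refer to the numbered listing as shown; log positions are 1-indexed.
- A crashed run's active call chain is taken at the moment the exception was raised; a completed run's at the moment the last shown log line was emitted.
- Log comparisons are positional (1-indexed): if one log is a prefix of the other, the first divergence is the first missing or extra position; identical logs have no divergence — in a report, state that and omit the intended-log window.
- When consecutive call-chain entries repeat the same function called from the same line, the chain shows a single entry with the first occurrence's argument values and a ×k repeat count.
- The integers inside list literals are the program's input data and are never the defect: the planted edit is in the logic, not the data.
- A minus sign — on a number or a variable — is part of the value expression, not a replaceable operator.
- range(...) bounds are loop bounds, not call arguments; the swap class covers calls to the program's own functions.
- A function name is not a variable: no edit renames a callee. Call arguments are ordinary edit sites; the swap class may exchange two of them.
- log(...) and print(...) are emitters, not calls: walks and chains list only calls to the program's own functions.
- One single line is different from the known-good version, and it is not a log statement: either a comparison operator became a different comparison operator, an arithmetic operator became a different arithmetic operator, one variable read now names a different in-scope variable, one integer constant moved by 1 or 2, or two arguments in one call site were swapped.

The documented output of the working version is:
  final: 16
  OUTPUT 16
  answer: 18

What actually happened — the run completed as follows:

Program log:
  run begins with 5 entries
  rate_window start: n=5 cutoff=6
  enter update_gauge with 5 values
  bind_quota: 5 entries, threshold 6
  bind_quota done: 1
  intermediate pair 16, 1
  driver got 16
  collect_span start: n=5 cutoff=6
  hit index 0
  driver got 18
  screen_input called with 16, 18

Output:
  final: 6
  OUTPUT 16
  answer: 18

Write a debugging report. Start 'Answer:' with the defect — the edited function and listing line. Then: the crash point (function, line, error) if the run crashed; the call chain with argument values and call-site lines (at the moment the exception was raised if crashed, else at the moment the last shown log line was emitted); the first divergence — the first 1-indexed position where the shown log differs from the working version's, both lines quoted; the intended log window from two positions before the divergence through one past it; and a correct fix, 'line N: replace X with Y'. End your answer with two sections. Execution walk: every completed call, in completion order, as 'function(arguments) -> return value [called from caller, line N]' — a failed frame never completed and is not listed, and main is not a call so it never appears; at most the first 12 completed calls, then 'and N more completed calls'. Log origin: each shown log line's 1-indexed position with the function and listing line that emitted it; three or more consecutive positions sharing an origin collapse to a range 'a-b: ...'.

Answer: the defect is in main at line 58.
Key observation: No log line changed; the fault shows up purely in the output.
Call chain: main -> screen_input(16, 18) (called at line 57).
First divergence: none — the logs agree in full.
Execution walk:
  update_gauge([6, 4, 0, -1, 7]) -> 16  [called from rate_window, line 25]
  bind_quota([6, 4, 0, -1, 7], 6) -> 1  [called from rate_window, line 26]
  rate_window([6, 4, 0, -1, 7], 6) -> 16  [called from main, line 53]
  collect_span([6, 4, 0, -1, 7], 6) -> 0  [called from locate_pivot, line 38]
  locate_pivot([6, 4, 0, -1, 7], 6) -> 18  [called from main, line 55]
  screen_input(16, 18) -> 16  [called from main, line 57]
Origin of each log line:
  1 — main, line 52
  2 — rate_window, line 24
  3 — update_gauge, line 2
  4 — bind_quota, line 9
  5 — bind_quota, line 14
  6 — rate_window, line 27
  7 — main, line 54
  8 — collect_span, line 32
  9 — locate_pivot, line 39
  10 — main, line 56
  11 — screen_input, line 44
A correct fix: line 58: replace `slot` with `rate`.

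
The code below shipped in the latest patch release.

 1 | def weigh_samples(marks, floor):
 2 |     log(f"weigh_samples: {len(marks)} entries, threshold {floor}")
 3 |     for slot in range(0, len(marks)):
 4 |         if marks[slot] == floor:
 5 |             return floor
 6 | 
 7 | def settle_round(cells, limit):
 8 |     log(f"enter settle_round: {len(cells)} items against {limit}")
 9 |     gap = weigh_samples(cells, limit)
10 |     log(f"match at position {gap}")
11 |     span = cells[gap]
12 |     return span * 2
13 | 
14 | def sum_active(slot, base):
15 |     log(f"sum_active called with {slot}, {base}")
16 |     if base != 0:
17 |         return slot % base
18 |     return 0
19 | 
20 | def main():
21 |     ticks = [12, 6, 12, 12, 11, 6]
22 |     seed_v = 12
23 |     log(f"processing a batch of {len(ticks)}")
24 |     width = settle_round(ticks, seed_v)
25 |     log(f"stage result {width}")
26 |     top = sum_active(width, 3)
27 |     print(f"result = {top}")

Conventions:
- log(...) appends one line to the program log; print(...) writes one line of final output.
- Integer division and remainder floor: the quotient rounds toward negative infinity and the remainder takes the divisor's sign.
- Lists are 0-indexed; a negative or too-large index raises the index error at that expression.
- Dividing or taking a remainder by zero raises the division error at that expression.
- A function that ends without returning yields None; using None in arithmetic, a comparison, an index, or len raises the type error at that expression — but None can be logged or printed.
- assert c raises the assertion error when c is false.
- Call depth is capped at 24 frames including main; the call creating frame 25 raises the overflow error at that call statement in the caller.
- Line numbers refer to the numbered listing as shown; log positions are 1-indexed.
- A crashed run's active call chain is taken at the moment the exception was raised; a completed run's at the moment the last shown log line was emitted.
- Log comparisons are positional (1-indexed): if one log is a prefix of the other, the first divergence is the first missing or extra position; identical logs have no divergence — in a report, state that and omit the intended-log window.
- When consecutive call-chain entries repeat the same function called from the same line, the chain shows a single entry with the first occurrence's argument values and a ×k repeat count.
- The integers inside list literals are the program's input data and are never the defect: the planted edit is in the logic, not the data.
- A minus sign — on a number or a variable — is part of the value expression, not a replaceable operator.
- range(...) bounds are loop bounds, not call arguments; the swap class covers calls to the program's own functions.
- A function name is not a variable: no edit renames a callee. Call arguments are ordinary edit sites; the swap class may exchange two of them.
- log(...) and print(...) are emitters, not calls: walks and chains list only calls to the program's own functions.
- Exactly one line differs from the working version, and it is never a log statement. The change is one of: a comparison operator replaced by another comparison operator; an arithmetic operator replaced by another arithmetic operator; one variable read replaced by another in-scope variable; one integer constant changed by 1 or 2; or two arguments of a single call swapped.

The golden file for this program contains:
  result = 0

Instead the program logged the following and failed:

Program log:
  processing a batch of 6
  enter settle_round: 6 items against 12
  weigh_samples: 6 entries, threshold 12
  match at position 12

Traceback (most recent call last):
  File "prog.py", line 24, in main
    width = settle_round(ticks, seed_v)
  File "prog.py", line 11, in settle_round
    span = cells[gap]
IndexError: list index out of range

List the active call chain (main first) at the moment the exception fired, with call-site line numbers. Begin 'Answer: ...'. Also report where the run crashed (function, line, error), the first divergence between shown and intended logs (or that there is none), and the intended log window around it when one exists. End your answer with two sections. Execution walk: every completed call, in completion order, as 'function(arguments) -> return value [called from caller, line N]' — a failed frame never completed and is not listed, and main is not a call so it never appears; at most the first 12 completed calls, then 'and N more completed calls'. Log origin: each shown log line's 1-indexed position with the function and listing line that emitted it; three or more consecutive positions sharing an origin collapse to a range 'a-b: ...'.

Answer: main -> settle_round (called at line 24).
The tell: The log first diverges at position 4: the faulty run prints 'match at position 12' where the working version prints 'match at position 0'.
Crash: settle_round, line 11, IndexError.
First divergence: at position 4 the run shows 'match at position 12' where the working version logs 'match at position 0'.
Intended log window:
  2: enter settle_round: 6 items against 12
  3: weigh_samples: 6 entries, threshold 12
  4: match at position 0
  5: stage result 24
Execution walk:
  weigh_samples([12, 6, 12, 12, 11, 6], 12) -> 12  [called from settle_round, line 9]
Log origin:
  1 — main, line 23
  2 — settle_round, line 8
  3 — weigh_samples, line 2
  4 — settle_round, line 10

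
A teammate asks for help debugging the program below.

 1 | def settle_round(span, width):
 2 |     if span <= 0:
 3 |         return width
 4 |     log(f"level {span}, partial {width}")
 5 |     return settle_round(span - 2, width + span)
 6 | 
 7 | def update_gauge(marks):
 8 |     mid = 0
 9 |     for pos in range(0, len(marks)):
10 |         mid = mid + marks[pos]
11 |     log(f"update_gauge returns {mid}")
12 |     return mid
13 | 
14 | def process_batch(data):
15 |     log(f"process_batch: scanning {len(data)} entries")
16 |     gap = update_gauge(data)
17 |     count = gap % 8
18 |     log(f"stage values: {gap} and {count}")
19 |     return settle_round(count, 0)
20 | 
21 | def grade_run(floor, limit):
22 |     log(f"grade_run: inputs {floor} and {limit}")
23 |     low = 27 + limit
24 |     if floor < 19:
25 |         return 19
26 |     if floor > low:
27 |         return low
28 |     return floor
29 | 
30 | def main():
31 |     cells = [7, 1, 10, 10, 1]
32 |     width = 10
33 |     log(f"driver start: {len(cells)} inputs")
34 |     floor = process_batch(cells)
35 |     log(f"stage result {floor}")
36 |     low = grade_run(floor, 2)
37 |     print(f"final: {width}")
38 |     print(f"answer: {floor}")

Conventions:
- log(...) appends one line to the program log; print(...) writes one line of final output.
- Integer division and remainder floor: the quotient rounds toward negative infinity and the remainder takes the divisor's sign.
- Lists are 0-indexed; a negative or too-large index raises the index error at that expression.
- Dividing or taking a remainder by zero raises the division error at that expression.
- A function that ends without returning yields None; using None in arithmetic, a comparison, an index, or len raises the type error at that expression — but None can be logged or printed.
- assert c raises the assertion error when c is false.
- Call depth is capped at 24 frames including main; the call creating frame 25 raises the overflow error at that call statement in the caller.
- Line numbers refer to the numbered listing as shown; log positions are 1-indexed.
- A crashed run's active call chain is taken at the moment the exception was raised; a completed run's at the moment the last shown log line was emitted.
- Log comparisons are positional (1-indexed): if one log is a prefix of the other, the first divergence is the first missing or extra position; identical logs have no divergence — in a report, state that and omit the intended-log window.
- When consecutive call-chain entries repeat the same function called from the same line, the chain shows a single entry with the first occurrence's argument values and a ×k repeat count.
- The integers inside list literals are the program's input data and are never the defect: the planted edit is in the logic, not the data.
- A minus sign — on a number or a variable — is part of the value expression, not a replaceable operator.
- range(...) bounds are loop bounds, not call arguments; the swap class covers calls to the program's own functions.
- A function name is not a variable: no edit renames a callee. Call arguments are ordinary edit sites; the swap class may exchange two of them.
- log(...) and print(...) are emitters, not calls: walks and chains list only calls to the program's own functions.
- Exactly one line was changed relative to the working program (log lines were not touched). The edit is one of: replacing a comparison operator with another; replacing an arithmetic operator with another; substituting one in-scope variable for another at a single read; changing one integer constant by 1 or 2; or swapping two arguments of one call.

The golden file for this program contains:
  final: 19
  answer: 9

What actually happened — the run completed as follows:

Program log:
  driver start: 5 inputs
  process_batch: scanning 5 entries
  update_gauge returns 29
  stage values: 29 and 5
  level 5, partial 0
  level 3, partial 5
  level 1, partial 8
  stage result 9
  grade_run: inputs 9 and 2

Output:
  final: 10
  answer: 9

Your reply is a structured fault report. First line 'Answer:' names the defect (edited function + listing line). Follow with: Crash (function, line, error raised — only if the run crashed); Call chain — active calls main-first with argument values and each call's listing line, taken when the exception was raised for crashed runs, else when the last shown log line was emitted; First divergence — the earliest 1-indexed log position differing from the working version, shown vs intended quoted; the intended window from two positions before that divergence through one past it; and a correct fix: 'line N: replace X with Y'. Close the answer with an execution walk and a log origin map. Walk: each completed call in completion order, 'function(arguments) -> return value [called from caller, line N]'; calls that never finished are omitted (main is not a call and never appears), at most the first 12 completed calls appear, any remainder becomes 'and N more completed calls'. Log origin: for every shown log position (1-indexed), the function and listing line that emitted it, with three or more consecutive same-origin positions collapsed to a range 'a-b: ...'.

Answer: the defect is in main at line 37.
Key fact: Every logged value matches the working version; the printed result is what differs.
Call chain: main -> grade_run(9, 2) (called at line 36).
First divergence: none; the two logs match at every position.
Execution walk:
  update_gauge([7, 1, 10, 10, 1]) -> 29  [called from process_batch, line 16]
  settle_round(-1, 9) -> 9  [called from settle_round, line 5]
  settle_round(1, 8) -> 9  [called from settle_round, line 5]
  settle_round(3, 5) -> 9  [called from settle_round, line 5]
  settle_round(5, 0) -> 9  [called from process_batch, line 19]
  process_batch([7, 1, 10, 10, 1]) -> 9  [called from main, line 34]
  grade_run(9, 2) -> 19  [called from main, line 36]
Log origins:
  1: emitted by main (line 33)
  2: emitted by process_batch (line 15)
  3: emitted by update_gauge (line 11)
  4: emitted by process_batch (line 18)
  5-7: emitted by settle_round (line 4)
  8: emitted by main (line 35)
  9: emitted by grade_run (line 22)
A correct fix: line 37: replace `width` with `low`.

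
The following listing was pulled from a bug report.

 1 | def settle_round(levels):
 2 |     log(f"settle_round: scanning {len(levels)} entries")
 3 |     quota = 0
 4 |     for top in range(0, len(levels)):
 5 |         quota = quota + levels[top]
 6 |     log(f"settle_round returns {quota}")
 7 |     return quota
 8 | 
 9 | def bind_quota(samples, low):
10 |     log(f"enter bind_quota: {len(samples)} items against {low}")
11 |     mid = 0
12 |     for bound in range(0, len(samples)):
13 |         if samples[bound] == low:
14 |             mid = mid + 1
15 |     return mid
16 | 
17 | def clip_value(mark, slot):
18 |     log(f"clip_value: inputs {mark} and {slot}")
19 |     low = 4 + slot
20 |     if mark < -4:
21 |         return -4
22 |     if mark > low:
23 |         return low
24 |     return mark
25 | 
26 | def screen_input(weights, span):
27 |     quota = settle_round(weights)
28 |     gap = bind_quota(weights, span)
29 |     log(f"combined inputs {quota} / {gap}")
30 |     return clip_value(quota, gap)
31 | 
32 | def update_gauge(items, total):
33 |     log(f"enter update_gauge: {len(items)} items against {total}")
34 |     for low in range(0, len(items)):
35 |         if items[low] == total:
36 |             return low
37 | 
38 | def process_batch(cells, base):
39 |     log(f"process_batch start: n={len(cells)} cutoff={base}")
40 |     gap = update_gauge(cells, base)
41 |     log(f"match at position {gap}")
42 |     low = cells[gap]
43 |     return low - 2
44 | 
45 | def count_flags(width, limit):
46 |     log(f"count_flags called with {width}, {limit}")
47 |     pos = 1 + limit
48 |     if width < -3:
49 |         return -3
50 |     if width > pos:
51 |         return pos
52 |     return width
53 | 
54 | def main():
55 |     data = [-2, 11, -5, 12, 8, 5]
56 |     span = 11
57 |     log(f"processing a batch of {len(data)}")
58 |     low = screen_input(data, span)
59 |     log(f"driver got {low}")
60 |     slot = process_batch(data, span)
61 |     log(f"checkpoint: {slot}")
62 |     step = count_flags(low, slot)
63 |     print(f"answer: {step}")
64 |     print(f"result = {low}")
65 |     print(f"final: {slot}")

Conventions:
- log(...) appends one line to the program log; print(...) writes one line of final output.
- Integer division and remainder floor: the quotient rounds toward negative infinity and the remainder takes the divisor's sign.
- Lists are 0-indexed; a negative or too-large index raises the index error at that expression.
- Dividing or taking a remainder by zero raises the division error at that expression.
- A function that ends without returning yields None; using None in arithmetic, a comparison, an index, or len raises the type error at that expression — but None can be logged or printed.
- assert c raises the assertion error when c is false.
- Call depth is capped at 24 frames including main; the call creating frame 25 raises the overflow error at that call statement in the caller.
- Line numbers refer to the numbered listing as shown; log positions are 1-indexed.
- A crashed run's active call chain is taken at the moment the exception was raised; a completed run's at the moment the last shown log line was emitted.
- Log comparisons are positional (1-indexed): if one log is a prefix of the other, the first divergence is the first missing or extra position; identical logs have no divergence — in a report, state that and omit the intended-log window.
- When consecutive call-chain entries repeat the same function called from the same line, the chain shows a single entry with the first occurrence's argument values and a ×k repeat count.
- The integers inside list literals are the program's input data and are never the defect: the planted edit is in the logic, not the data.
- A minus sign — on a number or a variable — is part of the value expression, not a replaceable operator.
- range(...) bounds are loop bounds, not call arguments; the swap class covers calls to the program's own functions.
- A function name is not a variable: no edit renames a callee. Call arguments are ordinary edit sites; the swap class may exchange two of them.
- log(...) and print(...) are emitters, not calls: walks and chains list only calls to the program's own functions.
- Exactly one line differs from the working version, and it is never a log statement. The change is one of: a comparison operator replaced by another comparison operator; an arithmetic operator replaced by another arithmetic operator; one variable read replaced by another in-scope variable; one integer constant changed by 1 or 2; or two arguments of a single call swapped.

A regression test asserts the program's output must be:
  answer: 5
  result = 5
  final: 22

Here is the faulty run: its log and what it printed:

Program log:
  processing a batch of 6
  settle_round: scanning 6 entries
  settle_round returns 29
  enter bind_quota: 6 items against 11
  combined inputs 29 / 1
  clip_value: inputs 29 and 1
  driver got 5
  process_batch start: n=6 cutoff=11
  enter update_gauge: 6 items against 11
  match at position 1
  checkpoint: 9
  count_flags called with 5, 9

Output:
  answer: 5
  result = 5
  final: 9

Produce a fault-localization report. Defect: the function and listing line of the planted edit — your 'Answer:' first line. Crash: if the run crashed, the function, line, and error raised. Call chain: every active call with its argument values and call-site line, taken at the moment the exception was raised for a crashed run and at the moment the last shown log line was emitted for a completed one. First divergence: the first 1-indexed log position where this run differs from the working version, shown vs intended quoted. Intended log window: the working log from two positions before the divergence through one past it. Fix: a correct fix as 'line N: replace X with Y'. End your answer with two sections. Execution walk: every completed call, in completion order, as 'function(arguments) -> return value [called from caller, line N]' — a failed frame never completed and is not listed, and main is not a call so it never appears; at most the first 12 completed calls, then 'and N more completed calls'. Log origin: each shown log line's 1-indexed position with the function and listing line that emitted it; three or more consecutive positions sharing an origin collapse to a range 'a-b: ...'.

Answer: the defect is in process_batch at line 43.
The tell: The earliest visible damage is log position 11 — 'checkpoint: 9' rather than the intended 'checkpoint: 22'.
Call chain: main -> count_flags(5, 9) (called at line 62).
First divergence: position 11; shown 'checkpoint: 9' vs intended 'checkpoint: 22'.
Intended log window:
  9: enter update_gauge: 6 items against 11
  10: match at position 1
  11: checkpoint: 22
  12: count_flags called with 5, 22
Execution walk:
  settle_round([-2, 11, -5, 12, 8, 5]) -> 29  [called from screen_input, line 27]
  bind_quota([-2, 11, -5, 12, 8, 5], 11) -> 1  [called from screen_input, line 28]
  clip_value(29, 1) -> 5  [called from screen_input, line 30]
  screen_input([-2, 11, -5, 12, 8, 5], 11) -> 5  [called from main, line 58]
  update_gauge([-2, 11, -5, 12, 8, 5], 11) -> 1  [called from process_batch, line 40]
  process_batch([-2, 11, -5, 12, 8, 5], 11) -> 9  [called from main, line 60]
  count_flags(5, 9) -> 5  [called from main, line 62]
Log origins:
  1 — main, line 57
  2 — settle_round, line 2
  3 — settle_round, line 6
  4 — bind_quota, line 10
  5 — screen_input, line 29
  6 — clip_value, line 18
  7 — main, line 59
  8 — process_batch, line 39
  9 — update_gauge, line 33
  10 — process_batch, line 41
  11 — main, line 61
  12 — count_flags, line 46
A correct fix: line 43: replace `-` with `*`.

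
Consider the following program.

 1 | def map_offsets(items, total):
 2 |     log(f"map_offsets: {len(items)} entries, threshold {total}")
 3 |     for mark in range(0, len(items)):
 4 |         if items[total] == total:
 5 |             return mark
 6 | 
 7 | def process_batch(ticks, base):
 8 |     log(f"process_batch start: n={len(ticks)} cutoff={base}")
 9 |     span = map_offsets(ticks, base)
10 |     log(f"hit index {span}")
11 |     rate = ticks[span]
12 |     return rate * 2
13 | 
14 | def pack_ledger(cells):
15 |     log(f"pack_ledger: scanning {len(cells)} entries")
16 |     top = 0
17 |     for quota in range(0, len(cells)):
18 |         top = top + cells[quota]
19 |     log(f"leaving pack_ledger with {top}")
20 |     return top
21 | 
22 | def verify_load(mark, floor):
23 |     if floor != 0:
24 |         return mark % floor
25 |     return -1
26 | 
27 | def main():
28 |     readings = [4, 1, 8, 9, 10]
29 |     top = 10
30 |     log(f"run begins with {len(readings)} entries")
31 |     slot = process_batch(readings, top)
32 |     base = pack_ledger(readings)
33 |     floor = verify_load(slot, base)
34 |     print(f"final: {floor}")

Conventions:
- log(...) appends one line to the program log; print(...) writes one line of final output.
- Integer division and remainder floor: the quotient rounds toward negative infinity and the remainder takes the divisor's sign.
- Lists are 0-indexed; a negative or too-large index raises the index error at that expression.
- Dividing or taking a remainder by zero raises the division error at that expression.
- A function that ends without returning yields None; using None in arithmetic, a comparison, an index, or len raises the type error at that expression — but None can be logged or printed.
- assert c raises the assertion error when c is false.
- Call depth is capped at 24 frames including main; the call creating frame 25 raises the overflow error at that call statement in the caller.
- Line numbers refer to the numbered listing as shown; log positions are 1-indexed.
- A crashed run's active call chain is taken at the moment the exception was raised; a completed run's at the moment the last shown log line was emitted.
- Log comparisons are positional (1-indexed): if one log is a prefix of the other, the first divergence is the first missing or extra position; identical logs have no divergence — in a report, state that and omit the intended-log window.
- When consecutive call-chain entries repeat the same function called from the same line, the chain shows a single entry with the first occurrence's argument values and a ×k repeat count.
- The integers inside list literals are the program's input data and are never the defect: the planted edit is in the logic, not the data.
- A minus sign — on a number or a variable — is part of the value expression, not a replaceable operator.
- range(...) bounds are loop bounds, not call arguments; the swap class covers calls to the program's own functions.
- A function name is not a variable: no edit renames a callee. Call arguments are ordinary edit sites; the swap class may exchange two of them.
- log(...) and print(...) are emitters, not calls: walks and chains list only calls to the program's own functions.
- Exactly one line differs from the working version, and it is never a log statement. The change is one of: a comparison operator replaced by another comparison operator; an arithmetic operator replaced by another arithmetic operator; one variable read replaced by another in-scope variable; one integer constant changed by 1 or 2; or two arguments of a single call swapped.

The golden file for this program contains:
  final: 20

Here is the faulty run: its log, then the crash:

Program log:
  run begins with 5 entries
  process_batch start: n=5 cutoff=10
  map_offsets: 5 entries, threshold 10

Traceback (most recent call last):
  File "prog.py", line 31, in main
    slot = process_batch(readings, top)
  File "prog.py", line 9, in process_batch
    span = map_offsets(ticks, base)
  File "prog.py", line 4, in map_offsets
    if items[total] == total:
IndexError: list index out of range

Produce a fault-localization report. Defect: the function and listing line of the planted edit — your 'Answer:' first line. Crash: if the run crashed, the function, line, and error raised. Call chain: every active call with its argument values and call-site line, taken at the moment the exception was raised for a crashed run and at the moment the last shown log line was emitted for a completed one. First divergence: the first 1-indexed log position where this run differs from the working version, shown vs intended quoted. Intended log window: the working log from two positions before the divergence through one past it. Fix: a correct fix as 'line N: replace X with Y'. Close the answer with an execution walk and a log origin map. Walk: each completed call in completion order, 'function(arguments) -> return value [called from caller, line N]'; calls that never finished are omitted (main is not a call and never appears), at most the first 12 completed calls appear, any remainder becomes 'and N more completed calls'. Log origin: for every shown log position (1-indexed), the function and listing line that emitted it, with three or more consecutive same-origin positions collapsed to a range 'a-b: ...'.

Answer: the defect is in map_offsets at line 4.
Core observation: After 3 matching log lines the faulty run goes silent, while the working version continues with 'hit index 4'.
Crash: map_offsets, line 4, IndexError.
Call chain: main -> process_batch([4, 1, 8, 9, 10], 10) (called at line 31) -> map_offsets([4, 1, 8, 9, 10], 10) (called at line 9).
First divergence: position 4 (shown log ended at 3 lines; the working version continues: 'hit index 4').
Intended log window:
  2: process_batch start: n=5 cutoff=10
  3: map_offsets: 5 entries, threshold 10
  4: hit index 4
  5: pack_ledger: scanning 5 entries
Execution walk:
  (no call completed)
Log line origins:
  1: from main, line 30
  2: from process_batch, line 8
  3: from map_offsets, line 2
A correct fix: line 4: replace `items[total]` with `items[mark]`.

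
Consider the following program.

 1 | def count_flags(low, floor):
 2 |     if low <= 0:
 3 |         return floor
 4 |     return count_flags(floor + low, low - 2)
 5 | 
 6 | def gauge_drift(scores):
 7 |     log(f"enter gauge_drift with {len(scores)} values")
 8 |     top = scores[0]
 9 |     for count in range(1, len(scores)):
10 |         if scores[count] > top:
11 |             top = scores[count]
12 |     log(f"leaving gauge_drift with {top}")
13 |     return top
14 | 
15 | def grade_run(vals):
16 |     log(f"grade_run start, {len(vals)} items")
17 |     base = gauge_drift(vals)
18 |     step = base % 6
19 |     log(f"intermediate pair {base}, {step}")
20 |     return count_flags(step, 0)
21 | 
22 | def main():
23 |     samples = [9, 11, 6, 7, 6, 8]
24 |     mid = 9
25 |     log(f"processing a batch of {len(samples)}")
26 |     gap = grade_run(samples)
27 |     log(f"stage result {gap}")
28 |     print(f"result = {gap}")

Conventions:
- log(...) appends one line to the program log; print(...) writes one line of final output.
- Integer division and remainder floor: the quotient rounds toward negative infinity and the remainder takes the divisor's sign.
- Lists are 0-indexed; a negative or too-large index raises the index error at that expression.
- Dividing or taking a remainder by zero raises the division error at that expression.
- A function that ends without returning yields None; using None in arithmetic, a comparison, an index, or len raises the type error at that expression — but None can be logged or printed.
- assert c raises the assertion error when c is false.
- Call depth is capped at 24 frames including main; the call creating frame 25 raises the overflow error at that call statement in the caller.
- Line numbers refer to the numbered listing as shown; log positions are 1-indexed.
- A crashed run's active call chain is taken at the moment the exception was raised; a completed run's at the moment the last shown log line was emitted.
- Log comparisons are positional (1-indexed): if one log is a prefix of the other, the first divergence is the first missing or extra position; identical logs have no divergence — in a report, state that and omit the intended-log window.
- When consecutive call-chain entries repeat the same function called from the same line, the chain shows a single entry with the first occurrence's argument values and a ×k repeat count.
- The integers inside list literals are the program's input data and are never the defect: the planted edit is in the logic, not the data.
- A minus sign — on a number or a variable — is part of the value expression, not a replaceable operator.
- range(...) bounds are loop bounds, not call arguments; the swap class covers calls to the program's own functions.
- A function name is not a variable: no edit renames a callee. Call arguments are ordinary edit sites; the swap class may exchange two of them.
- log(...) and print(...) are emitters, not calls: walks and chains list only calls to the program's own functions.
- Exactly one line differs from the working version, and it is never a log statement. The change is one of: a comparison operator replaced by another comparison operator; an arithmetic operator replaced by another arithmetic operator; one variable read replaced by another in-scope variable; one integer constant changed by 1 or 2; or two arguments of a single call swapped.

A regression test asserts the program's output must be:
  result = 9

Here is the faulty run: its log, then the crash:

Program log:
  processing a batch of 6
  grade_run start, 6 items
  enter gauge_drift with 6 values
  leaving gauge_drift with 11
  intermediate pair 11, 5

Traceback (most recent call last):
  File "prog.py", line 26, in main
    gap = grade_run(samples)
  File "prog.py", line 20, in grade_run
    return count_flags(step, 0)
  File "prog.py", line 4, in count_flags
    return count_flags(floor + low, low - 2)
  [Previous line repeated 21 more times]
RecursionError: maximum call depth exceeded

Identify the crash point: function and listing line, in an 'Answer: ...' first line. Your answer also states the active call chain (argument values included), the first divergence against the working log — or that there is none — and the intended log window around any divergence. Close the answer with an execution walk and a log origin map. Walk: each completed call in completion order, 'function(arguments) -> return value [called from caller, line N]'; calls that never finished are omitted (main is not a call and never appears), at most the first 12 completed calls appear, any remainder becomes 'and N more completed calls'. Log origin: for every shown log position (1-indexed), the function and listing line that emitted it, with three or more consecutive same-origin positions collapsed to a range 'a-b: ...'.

Answer: the error was raised in count_flags, line 4.
Core observation: The faulty run's log stops after 5 lines; the working version's next line would be 'stage result 9'.
Call chain: main -> grade_run([9, 11, 6, 7, 6, 8]) (called at line 26) -> count_flags(5, 0) (called at line 20) -> count_flags(5, 3) (called at line 4) ×21.
First divergence: position 6 (shown log ended at 5 lines; the working version continues: 'stage result 9').
Intended log window:
  4: leaving gauge_drift with 11
  5: intermediate pair 11, 5
  6: stage result 9
Execution walk:
  gauge_drift([9, 11, 6, 7, 6, 8]) -> 11  [called from grade_run, line 17]
Log origin:
  1 — main, line 25
  2 — grade_run, line 16
  3 — gauge_drift, line 7
  4 — gauge_drift, line 12
  5 — grade_run, line 19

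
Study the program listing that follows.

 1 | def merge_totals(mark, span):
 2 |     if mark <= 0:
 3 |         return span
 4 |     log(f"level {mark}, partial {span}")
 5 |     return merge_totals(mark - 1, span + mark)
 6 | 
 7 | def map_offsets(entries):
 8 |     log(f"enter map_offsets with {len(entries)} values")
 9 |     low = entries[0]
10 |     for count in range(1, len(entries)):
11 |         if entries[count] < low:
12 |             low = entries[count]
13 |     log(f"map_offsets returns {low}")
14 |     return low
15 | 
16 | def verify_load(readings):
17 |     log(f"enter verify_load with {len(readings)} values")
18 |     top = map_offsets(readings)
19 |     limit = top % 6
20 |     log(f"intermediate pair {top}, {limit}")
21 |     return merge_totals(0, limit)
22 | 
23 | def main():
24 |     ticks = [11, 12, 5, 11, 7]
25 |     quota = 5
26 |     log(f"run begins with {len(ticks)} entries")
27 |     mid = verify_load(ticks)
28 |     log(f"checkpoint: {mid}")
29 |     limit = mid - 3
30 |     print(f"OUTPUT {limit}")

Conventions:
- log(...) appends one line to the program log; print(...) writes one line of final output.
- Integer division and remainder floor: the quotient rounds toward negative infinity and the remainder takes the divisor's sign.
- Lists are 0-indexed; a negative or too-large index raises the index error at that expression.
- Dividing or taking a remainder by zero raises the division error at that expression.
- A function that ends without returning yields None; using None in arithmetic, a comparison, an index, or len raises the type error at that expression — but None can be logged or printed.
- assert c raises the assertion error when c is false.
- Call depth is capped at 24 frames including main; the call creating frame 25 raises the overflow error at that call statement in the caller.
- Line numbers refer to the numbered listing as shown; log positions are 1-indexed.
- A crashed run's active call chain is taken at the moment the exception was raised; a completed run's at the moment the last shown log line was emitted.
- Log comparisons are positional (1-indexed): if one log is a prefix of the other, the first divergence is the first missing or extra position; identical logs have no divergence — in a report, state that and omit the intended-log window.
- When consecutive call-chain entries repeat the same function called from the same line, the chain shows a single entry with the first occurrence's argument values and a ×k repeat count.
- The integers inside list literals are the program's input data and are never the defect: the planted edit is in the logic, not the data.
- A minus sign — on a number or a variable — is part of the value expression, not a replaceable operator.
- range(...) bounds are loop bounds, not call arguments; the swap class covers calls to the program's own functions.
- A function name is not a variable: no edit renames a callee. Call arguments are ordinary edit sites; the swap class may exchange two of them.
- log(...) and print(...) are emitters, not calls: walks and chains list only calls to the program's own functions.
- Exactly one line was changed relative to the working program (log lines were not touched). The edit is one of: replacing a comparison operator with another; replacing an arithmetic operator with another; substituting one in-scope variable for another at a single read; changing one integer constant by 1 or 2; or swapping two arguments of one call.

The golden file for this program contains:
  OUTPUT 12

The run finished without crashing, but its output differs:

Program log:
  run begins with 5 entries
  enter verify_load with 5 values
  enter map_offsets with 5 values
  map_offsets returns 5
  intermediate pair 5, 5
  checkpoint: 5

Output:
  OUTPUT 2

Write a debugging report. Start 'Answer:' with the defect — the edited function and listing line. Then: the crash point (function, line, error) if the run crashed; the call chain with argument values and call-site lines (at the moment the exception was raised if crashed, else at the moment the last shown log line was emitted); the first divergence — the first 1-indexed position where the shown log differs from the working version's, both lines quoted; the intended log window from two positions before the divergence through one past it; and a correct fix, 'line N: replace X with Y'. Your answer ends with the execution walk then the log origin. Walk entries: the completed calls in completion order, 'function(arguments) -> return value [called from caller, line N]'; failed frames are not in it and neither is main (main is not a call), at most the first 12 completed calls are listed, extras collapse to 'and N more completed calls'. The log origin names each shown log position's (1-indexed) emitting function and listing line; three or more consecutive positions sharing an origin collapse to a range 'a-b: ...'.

Answer: the defect is in verify_load at line 21.
Core observation: Log line 6 is where behavior first shows: 'checkpoint: 5' appears instead of 'level 5, partial 0'.
Call chain: main.
First divergence: position 6 — the shown line 'checkpoint: 5' should read 'level 5, partial 0'.
Intended log window:
  4: map_offsets returns 5
  5: intermediate pair 5, 5
  6: level 5, partial 0
  7: level 4, partial 5
Execution walk:
  map_offsets([11, 12, 5, 11, 7]) -> 5  [called from verify_load, line 18]
  merge_totals(0, 5) -> 5  [called from verify_load, line 21]
  verify_load([11, 12, 5, 11, 7]) -> 5  [called from main, line 27]
Log origins:
  1 — main, line 26
  2 — verify_load, line 17
  3 — map_offsets, line 8
  4 — map_offsets, line 13
  5 — verify_load, line 20
  6 — main, line 28
A correct fix: line 21: replace `merge_totals(0, limit)` with `merge_totals(limit, 0)`.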